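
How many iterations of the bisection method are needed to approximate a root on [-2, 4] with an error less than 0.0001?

We need (b-a)/2^n ≤ 0.0001
(4 - (-2))/2^n ≤ 0.0001
6/2^n ≤ 0.0001
2^n ≥ 60000
n ≥ log₂(60000) = 15.87
n ≥ 16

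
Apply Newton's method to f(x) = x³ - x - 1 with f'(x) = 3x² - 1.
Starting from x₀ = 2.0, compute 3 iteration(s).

f(x) = x³ - x - 1
f'(x) = 3x² - 1
x₀ = 2.0

Newton-Raphson formula: x_{n+1} = x_n - f(x_n)/f'(x_n)

Iteration 1:
  f(2.000000) = 5.000000
  f'(2.000000) = 11.000000
  x_1 = 2.000000 - 5.000000/11.000000 = 1.545455
Iteration 2:
  f(1.545455) = 1.145755
  f'(1.545455) = 6.165289
  x_2 = 1.545455 - 1.145755/6.165289 = 1.359615
Iteration 3:
  f(1.359615) = 0.153705
  f'(1.359615) = 4.545658
  x_3 = 1.359615 - 0.153705/4.545658 = 1.325801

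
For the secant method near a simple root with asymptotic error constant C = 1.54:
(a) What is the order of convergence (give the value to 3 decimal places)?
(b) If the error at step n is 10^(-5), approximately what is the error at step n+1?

(a) Secant method has superlinear convergence with order φ = (1+√5)/2 ≈ 1.618.
    This means |e_{n+1}| ≈ C|e_n|^1.618.

(b) With |e_n| = 10^(-5) and C = 1.54:
    |e_{n+1}| ≈ 1.54 × (10^(-5))^1.618 = 1.54 × 10^(-8.09)

(a) ≈ 1.618 (golden ratio); (b) |e_{n+1}| ≈ 1.251e-08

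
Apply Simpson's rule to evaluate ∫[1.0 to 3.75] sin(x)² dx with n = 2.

f(x) = sin(x)²
a = 1.0, b = 3.75, n = 2
h = (b - a)/n = 1.375000

Simpson's rule: (h/3)[f(x₀) + 4f(x₁) + 2f(x₂) + ... + f(xₙ)]

x_0 = 1.0000, f(x_0) = 0.708073, coefficient = 1
x_1 = 2.3750, f(x_1) = 0.481199, coefficient = 4
x_2 = 3.7500, f(x_2) = 0.326682, coefficient = 1

I ≈ (1.375000/3) × 2.959551 = 1.356461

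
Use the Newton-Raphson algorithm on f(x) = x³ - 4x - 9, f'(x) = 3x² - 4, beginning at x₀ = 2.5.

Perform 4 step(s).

f(x) = x³ - 4x - 9
f'(x) = 3x² - 4
x₀ = 2.5

Newton-Raphson formula: x_{n+1} = x_n - f(x_n)/f'(x_n)

Iteration 1:
  f(2.500000) = -3.375000
  f'(2.500000) = 14.750000
  x_1 = 2.500000 - (-3.375000)/14.750000 = 2.728814
Iteration 2:
  f(2.728814) = 0.404647
  f'(2.728814) = 18.339270
  x_2 = 2.728814 - 0.404647/18.339270 = 2.706749
Iteration 3:
  f(2.706749) = 0.003975
  f'(2.706749) = 17.979471
  x_3 = 2.706749 - 0.003975/17.979471 = 2.706528
Iteration 4:
  f(2.706528) = 0.000000
  f'(2.706528) = 17.975881
  x_4 = 2.706528 - 0.000000/17.975881 = 2.706528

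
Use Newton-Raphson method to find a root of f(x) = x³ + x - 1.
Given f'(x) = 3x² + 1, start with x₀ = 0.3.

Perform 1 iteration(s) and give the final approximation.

f(x) = x³ + x - 1
f'(x) = 3x² + 1
x₀ = 0.3

Newton-Raphson formula: x_{n+1} = x_n - f(x_n)/f'(x_n)

Iteration 1:
  f(0.300000) = -0.673000
  f'(0.300000) = 1.270000
  x_1 = 0.300000 - (-0.673000)/1.270000 = 0.829921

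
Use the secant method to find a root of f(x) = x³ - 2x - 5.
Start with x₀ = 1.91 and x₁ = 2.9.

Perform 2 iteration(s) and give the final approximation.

f(x) = x³ - 2x - 5
x₀ = 1.91, x₁ = 2.9

Secant formula: x_{n+1} = x_n - f(x_n)(x_n - x_{n-1})/(f(x_n) - f(x_{n-1}))

Iteration 1:
  f(1.910000) = -1.852129
  f(2.900000) = 13.589000
  x_2 = 2.900000 - 13.589000×(2.900000 - 1.910000)/(13.589000 - (-1.852129))
       = 2.028748
Iteration 2:
  f(2.900000) = 13.589000
  f(2.028748) = -0.707535
  x_3 = 2.028748 - (-0.707535)×(2.028748 - 2.900000)/(-0.707535 - 13.589000)
       = 2.071866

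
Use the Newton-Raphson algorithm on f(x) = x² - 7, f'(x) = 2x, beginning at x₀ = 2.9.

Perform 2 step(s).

f(x) = x² - 7
f'(x) = 2x
x₀ = 2.9

Newton-Raphson formula: x_{n+1} = x_n - f(x_n)/f'(x_n)

Iteration 1:
  f(2.900000) = 1.410000
  f'(2.900000) = 5.800000
  x_1 = 2.900000 - 1.410000/5.800000 = 2.656897
Iteration 2:
  f(2.656897) = 0.059099
  f'(2.656897) = 5.313793
  x_2 = 2.656897 - 0.059099/5.313793 = 2.645775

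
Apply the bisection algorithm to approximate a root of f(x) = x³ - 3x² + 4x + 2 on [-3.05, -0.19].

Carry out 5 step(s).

f(x) = x³ - 3x² + 4x + 2
Initial interval: [-3.05, -0.19]

Iteration 1:
  c_1 = (-3.050000 + (-0.190000))/2 = -1.620000
  f(c_1) = f(-1.620000) = -16.604728
  f(a) × f(c) ≥ 0, new interval: [-1.620000, -0.190000]
Iteration 2:
  c_2 = (-1.620000 + (-0.190000))/2 = -0.905000
  f(c_2) = f(-0.905000) = -4.818293
  f(a) × f(c) ≥ 0, new interval: [-0.905000, -0.190000]
Iteration 3:
  c_3 = (-0.905000 + (-0.190000))/2 = -0.547500
  f(c_3) = f(-0.547500) = -1.253385
  f(a) × f(c) ≥ 0, new interval: [-0.547500, -0.190000]
Iteration 4:
  c_4 = (-0.547500 + (-0.190000))/2 = -0.368750
  f(c_4) = f(-0.368750) = 0.066929
  f(a) × f(c) < 0, new interval: [-0.547500, -0.368750]
Iteration 5:
  c_5 = (-0.547500 + (-0.368750))/2 = -0.458125
  f(c_5) = f(-0.458125) = -0.558286
  f(a) × f(c) ≥ 0, new interval: [-0.458125, -0.368750]

After 5 iteration(s), the approximation is c_5 = -0.458125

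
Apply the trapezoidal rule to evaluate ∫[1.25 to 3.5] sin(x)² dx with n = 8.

f(x) = sin(x)²
a = 1.25, b = 3.5, n = 8
h = (b - a)/n = 0.281250

Trapezoidal rule: (h/2)[f(x₀) + 2f(x₁) + 2f(x₂) + ... + f(xₙ)]

x_0 = 1.2500, f(x_0) = 0.900572, coefficient = 1
x_1 = 1.5312, f(x_1) = 0.998437, coefficient = 2
x_2 = 1.8125, f(x_2) = 0.942708, coefficient = 2
x_3 = 2.0938, f(x_3) = 0.750558, coefficient = 2
x_4 = 2.3750, f(x_4) = 0.481199, coefficient = 2
x_5 = 2.6562, f(x_5) = 0.217633, coefficient = 2
x_6 = 2.9375, f(x_6) = 0.041079, coefficient = 2
x_7 = 3.2188, f(x_7) = 0.005941, coefficient = 2
x_8 = 3.5000, f(x_8) = 0.123049, coefficient = 1

I ≈ (0.281250/2) × 7.898732 = 1.110759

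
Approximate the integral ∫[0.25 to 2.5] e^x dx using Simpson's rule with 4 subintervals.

f(x) = e^x
a = 0.25, b = 2.5, n = 4
h = (b - a)/n = 0.562500

Simpson's rule: (h/3)[f(x₀) + 4f(x₁) + 2f(x₂) + ... + f(xₙ)]

x_0 = 0.2500, f(x_0) = 1.284025, coefficient = 1
x_1 = 0.8125, f(x_1) = 2.253535, coefficient = 4
x_2 = 1.3750, f(x_2) = 3.955077, coefficient = 2
x_3 = 1.9375, f(x_3) = 6.941376, coefficient = 4
x_4 = 2.5000, f(x_4) = 12.182494, coefficient = 1

I ≈ (0.562500/3) × 58.156315 = 10.904309
Exact value: 10.898469
Error: 0.005841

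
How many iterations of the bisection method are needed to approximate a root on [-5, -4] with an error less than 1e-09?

We need (b-a)/2^n ≤ 1e-09
(-4 - (-5))/2^n ≤ 1e-09
1/2^n ≤ 1e-09
2^n ≥ 1000000000
n ≥ log₂(1000000000) = 29.90
n ≥ 30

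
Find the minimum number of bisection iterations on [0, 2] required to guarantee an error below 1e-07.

We need (b-a)/2^n ≤ 1e-07
(2 - 0)/2^n ≤ 1e-07
2/2^n ≤ 1e-07
2^n ≥ 20000000
n ≥ log₂(20000000) = 24.25
n ≥ 25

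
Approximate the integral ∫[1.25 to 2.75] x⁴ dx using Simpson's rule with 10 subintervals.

f(x) = x⁴
a = 1.25, b = 2.75, n = 10
h = (b - a)/n = 0.150000

Simpson's rule: (h/3)[f(x₀) + 4f(x₁) + 2f(x₂) + ... + f(xₙ)]

x_0 = 1.2500, f(x_0) = 2.441406, coefficient = 1
x_1 = 1.4000, f(x_1) = 3.841600, coefficient = 4
x_2 = 1.5500, f(x_2) = 5.772006, coefficient = 2
x_3 = 1.7000, f(x_3) = 8.352100, coefficient = 4
x_4 = 1.8500, f(x_4) = 11.713506, coefficient = 2
x_5 = 2.0000, f(x_5) = 16.000000, coefficient = 4
x_6 = 2.1500, f(x_6) = 21.367506, coefficient = 2
x_7 = 2.3000, f(x_7) = 27.984100, coefficient = 4
x_8 = 2.4500, f(x_8) = 36.030006, coefficient = 2
x_9 = 2.6000, f(x_9) = 45.697600, coefficient = 4
x_10 = 2.7500, f(x_10) = 57.191406, coefficient = 1

I ≈ (0.150000/3) × 616.900462 = 30.845023
Exact value: 30.844922
Error: 0.000101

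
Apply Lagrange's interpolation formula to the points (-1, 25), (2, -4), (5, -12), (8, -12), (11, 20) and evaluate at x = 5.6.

Lagrange interpolation formula:
P(x) = Σ yᵢ × Lᵢ(x)
where Lᵢ(x) = Π_{j≠i} (x - xⱼ)/(xᵢ - xⱼ)

L_0(5.6) = (5.6 - 2)/(-1 - 2) × (5.6 - 5)/(-1 - 5) × (5.6 - 8)/(-1 - 8) × (5.6 - 11)/(-1 - 11) = 0.014400
L_1(5.6) = (5.6 - (-1))/(2 - (-1)) × (5.6 - 5)/(2 - 5) × (5.6 - 8)/(2 - 8) × (5.6 - 11)/(2 - 11) = -0.105600
L_2(5.6) = (5.6 - (-1))/(5 - (-1)) × (5.6 - 2)/(5 - 2) × (5.6 - 8)/(5 - 8) × (5.6 - 11)/(5 - 11) = 0.950400
L_3(5.6) = (5.6 - (-1))/(8 - (-1)) × (5.6 - 2)/(8 - 2) × (5.6 - 5)/(8 - 5) × (5.6 - 11)/(8 - 11) = 0.158400
L_4(5.6) = (5.6 - (-1))/(11 - (-1)) × (5.6 - 2)/(11 - 2) × (5.6 - 5)/(11 - 5) × (5.6 - 8)/(11 - 8) = -0.017600

P(5.6) = 25×L_0(5.6) + (-4)×L_1(5.6) + (-12)×L_2(5.6) + (-12)×L_3(5.6) + 20×L_4(5.6)
P(5.6) = -12.875200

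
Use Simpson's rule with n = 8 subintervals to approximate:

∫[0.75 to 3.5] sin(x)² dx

f(x) = sin(x)²
a = 0.75, b = 3.5, n = 8
h = (b - a)/n = 0.343750

Simpson's rule: (h/3)[f(x₀) + 4f(x₁) + 2f(x₂) + ... + f(xₙ)]

x_0 = 0.7500, f(x_0) = 0.464631, coefficient = 1
x_1 = 1.0938, f(x_1) = 0.789175, coefficient = 4
x_2 = 1.4375, f(x_2) = 0.982337, coefficient = 2
x_3 = 1.7812, f(x_3) = 0.956359, coefficient = 4
x_4 = 2.1250, f(x_4) = 0.723044, coefficient = 2
x_5 = 2.4688, f(x_5) = 0.388393, coefficient = 4
x_6 = 2.8125, f(x_6) = 0.104448, coefficient = 2
x_7 = 3.1562, f(x_7) = 0.000215, coefficient = 4
x_8 = 3.5000, f(x_8) = 0.123049, coefficient = 1

I ≈ (0.343750/3) × 12.743904 = 1.460239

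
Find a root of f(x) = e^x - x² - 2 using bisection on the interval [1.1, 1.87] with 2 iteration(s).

f(x) = e^x - x² - 2
Initial interval: [1.1, 1.87]

Iteration 1:
  c_1 = (1.100000 + 1.870000)/2 = 1.485000
  f(c_1) = f(1.485000) = 0.209740
  f(a) × f(c) < 0, new interval: [1.100000, 1.485000]
Iteration 2:
  c_2 = (1.100000 + 1.485000)/2 = 1.292500
  f(c_2) = f(1.292500) = -0.028676
  f(a) × f(c) ≥ 0, new interval: [1.292500, 1.485000]

After 2 iteration(s), the approximation is c_2 = 1.292500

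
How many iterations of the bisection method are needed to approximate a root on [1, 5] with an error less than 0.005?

We need (b-a)/2^n ≤ 0.005
(5 - 1)/2^n ≤ 0.005
4/2^n ≤ 0.005
2^n ≥ 800
n ≥ log₂(800) = 9.64
n ≥ 10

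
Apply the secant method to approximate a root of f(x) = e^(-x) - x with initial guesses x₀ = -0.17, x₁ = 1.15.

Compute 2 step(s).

f(x) = e^(-x) - x
x₀ = -0.17, x₁ = 1.15

Secant formula: x_{n+1} = x_n - f(x_n)(x_n - x_{n-1})/(f(x_n) - f(x_{n-1}))

Iteration 1:
  f(-0.170000) = 1.355305
  f(1.150000) = -0.833363
  x_2 = 1.150000 - (-0.833363)×(1.150000 - (-0.170000))/(-0.833363 - 1.355305)
       = 0.647393
Iteration 2:
  f(1.150000) = -0.833363
  f(0.647393) = -0.123985
  x_3 = 0.647393 - (-0.123985)×(0.647393 - 1.150000)/(-0.123985 - (-0.833363))
       = 0.559548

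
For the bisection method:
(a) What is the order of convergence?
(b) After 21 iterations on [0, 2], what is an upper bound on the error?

(a) Bisection has linear (order 1) convergence; the error is halved each step.

(b) Error bound = (b-a)/2^n = (2 - 0)/2^{21}
    = 2/2^{21}

(a) 1 (linear); (b) error ≤ 9.54e-07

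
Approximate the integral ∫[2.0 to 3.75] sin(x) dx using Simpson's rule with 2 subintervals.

f(x) = sin(x)
a = 2.0, b = 3.75, n = 2
h = (b - a)/n = 0.875000

Simpson's rule: (h/3)[f(x₀) + 4f(x₁) + 2f(x₂) + ... + f(xₙ)]

x_0 = 2.0000, f(x_0) = 0.909297, coefficient = 1
x_1 = 2.8750, f(x_1) = 0.263446, coefficient = 4
x_2 = 3.7500, f(x_2) = -0.571561, coefficient = 1

I ≈ (0.875000/3) × 1.391520 = 0.405860
Exact value: 0.404413
Error: 0.001448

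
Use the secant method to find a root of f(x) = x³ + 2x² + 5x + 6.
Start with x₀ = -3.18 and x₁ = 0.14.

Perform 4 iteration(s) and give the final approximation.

f(x) = x³ + 2x² + 5x + 6
x₀ = -3.18, x₁ = 0.14

Secant formula: x_{n+1} = x_n - f(x_n)(x_n - x_{n-1})/(f(x_n) - f(x_{n-1}))

Iteration 1:
  f(-3.180000) = -21.832632
  f(0.140000) = 6.741944
  x_2 = 0.140000 - 6.741944×(0.140000 - (-3.180000))/(6.741944 - (-21.832632))
       = -0.643328
Iteration 2:
  f(0.140000) = 6.741944
  f(-0.643328) = 3.344849
  x_3 = -0.643328 - 3.344849×(-0.643328 - 0.140000)/(3.344849 - 6.741944)
       = -1.414608
Iteration 3:
  f(-0.643328) = 3.344849
  f(-1.414608) = 0.098399
  x_4 = -1.414608 - 0.098399×(-1.414608 - (-0.643328))/(0.098399 - 3.344849)
       = -1.437985
Iteration 4:
  f(-1.414608) = 0.098399
  f(-1.437985) = -0.027790
  x_5 = -1.437985 - (-0.027790)×(-1.437985 - (-1.414608))/(-0.027790 - 0.098399)
       = -1.432837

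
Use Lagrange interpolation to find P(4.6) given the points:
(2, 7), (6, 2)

Lagrange interpolation formula:
P(x) = Σ yᵢ × Lᵢ(x)
where Lᵢ(x) = Π_{j≠i} (x - xⱼ)/(xᵢ - xⱼ)

L_0(4.6) = (4.6 - 6)/(2 - 6) = 0.350000
L_1(4.6) = (4.6 - 2)/(6 - 2) = 0.650000

P(4.6) = 7×L_0(4.6) + 2×L_1(4.6)
P(4.6) = 3.750000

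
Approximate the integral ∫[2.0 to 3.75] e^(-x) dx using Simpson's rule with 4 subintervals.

f(x) = e^(-x)
a = 2.0, b = 3.75, n = 4
h = (b - a)/n = 0.437500

Simpson's rule: (h/3)[f(x₀) + 4f(x₁) + 2f(x₂) + ... + f(xₙ)]

x_0 = 2.0000, f(x_0) = 0.135335, coefficient = 1
x_1 = 2.4375, f(x_1) = 0.087379, coefficient = 4
x_2 = 2.8750, f(x_2) = 0.056416, coefficient = 2
x_3 = 3.3125, f(x_3) = 0.036425, coefficient = 4
x_4 = 3.7500, f(x_4) = 0.023518, coefficient = 1

I ≈ (0.437500/3) × 0.766901 = 0.111840
Exact value: 0.111818
Error: 0.000022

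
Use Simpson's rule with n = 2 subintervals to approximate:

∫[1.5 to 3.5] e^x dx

f(x) = e^x
a = 1.5, b = 3.5, n = 2
h = (b - a)/n = 1.000000

Simpson's rule: (h/3)[f(x₀) + 4f(x₁) + 2f(x₂) + ... + f(xₙ)]

x_0 = 1.5000, f(x_0) = 4.481689, coefficient = 1
x_1 = 2.5000, f(x_1) = 12.182494, coefficient = 4
x_2 = 3.5000, f(x_2) = 33.115452, coefficient = 1

I ≈ (1.000000/3) × 86.327117 = 28.775706
Exact value: 28.633763
Error: 0.141943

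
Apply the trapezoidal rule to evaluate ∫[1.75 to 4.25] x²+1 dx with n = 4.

f(x) = x²+1
a = 1.75, b = 4.25, n = 4
h = (b - a)/n = 0.625000

Trapezoidal rule: (h/2)[f(x₀) + 2f(x₁) + 2f(x₂) + ... + f(xₙ)]

x_0 = 1.7500, f(x_0) = 4.062500, coefficient = 1
x_1 = 2.3750, f(x_1) = 6.640625, coefficient = 2
x_2 = 3.0000, f(x_2) = 10.000000, coefficient = 2
x_3 = 3.6250, f(x_3) = 14.140625, coefficient = 2
x_4 = 4.2500, f(x_4) = 19.062500, coefficient = 1

I ≈ (0.625000/2) × 84.687500 = 26.464844
Exact value: 26.302083
Error: 0.162760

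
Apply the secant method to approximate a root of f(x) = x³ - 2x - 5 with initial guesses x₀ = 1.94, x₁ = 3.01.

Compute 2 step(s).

f(x) = x³ - 2x - 5
x₀ = 1.94, x₁ = 3.01

Secant formula: x_{n+1} = x_n - f(x_n)(x_n - x_{n-1})/(f(x_n) - f(x_{n-1}))

Iteration 1:
  f(1.940000) = -1.578616
  f(3.010000) = 16.250901
  x_2 = 3.010000 - 16.250901×(3.010000 - 1.940000)/(16.250901 - (-1.578616))
       = 2.034737
Iteration 2:
  f(3.010000) = 16.250901
  f(2.034737) = -0.645346
  x_3 = 2.034737 - (-0.645346)×(2.034737 - 3.010000)/(-0.645346 - 16.250901)
       = 2.071987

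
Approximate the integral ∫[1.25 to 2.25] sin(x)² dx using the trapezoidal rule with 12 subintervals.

f(x) = sin(x)²
a = 1.25, b = 2.25, n = 12
h = (b - a)/n = 0.083333

Trapezoidal rule: (h/2)[f(x₀) + 2f(x₁) + 2f(x₂) + ... + f(xₙ)]

x_0 = 1.2500, f(x_0) = 0.900572, coefficient = 1
x_1 = 1.3333, f(x_1) = 0.944663, coefficient = 2
x_2 = 1.4167, f(x_2) = 0.976432, coefficient = 2
x_3 = 1.5000, f(x_3) = 0.994996, coefficient = 2
x_4 = 1.5833, f(x_4) = 0.999843, coefficient = 2
x_5 = 1.6667, f(x_5) = 0.990837, coefficient = 2
x_6 = 1.7500, f(x_6) = 0.968228, coefficient = 2
x_7 = 1.8333, f(x_7) = 0.932643, coefficient = 2
x_8 = 1.9167, f(x_8) = 0.885068, coefficient = 2
x_9 = 2.0000, f(x_9) = 0.826822, coefficient = 2
x_10 = 2.0833, f(x_10) = 0.759518, coefficient = 2
x_11 = 2.1667, f(x_11) = 0.685022, coefficient = 2
x_12 = 2.2500, f(x_12) = 0.605398, coefficient = 1

I ≈ (0.083333/2) × 21.434115 = 0.893088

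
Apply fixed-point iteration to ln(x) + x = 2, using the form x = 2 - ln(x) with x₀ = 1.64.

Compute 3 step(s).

Equation: ln(x) + x = 2
Fixed-point form: x = 2 - ln(x)
x₀ = 1.64

x_1 = g(1.640000) = 1.505304
x_2 = g(1.505304) = 1.591005
x_3 = g(1.591005) = 1.535634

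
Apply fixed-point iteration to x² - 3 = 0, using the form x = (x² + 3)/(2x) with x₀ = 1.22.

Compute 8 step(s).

Equation: x² - 3 = 0
Fixed-point form: x = (x² + 3)/(2x)
x₀ = 1.22

x_1 = g(1.220000) = 1.839508
x_2 = g(1.839508) = 1.735189
x_3 = g(1.735189) = 1.732054
x_4 = g(1.732054) = 1.732051
x_5 = g(1.732051) = 1.732051
x_6 = g(1.732051) = 1.732051
x_7 = g(1.732051) = 1.732051
x_8 = g(1.732051) = 1.732051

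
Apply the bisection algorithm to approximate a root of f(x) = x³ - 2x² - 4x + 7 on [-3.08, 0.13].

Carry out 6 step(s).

f(x) = x³ - 2x² - 4x + 7
Initial interval: [-3.08, 0.13]

Iteration 1:
  c_1 = (-3.080000 + 0.130000)/2 = -1.475000
  f(c_1) = f(-1.475000) = 5.339703
  f(a) × f(c) < 0, new interval: [-3.080000, -1.475000]
Iteration 2:
  c_2 = (-3.080000 + (-1.475000))/2 = -2.277500
  f(c_2) = f(-2.277500) = -6.077419
  f(a) × f(c) ≥ 0, new interval: [-2.277500, -1.475000]
Iteration 3:
  c_3 = (-2.277500 + (-1.475000))/2 = -1.876250
  f(c_3) = f(-1.876250) = 0.859383
  f(a) × f(c) < 0, new interval: [-2.277500, -1.876250]
Iteration 4:
  c_4 = (-2.277500 + (-1.876250))/2 = -2.076875
  f(c_4) = f(-2.076875) = -2.277732
  f(a) × f(c) ≥ 0, new interval: [-2.076875, -1.876250]
Iteration 5:
  c_5 = (-2.076875 + (-1.876250))/2 = -1.976562
  f(c_5) = f(-1.976562) = -0.629382
  f(a) × f(c) ≥ 0, new interval: [-1.976562, -1.876250]
Iteration 6:
  c_6 = (-1.976562 + (-1.876250))/2 = -1.926406
  f(c_6) = f(-1.926406) = 0.134570
  f(a) × f(c) < 0, new interval: [-1.976562, -1.926406]

After 6 iteration(s), the approximation is c_6 = -1.926406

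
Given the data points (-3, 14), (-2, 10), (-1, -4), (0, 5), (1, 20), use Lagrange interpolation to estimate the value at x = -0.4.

Lagrange interpolation formula:
P(x) = Σ yᵢ × Lᵢ(x)
where Lᵢ(x) = Π_{j≠i} (x - xⱼ)/(xᵢ - xⱼ)

L_0(-0.4) = (-0.4 - (-2))/(-3 - (-2)) × (-0.4 - (-1))/(-3 - (-1)) × (-0.4 - 0)/(-3 - 0) × (-0.4 - 1)/(-3 - 1) = 0.022400
L_1(-0.4) = (-0.4 - (-3))/(-2 - (-3)) × (-0.4 - (-1))/(-2 - (-1)) × (-0.4 - 0)/(-2 - 0) × (-0.4 - 1)/(-2 - 1) = -0.145600
L_2(-0.4) = (-0.4 - (-3))/(-1 - (-3)) × (-0.4 - (-2))/(-1 - (-2)) × (-0.4 - 0)/(-1 - 0) × (-0.4 - 1)/(-1 - 1) = 0.582400
L_3(-0.4) = (-0.4 - (-3))/(0 - (-3)) × (-0.4 - (-2))/(0 - (-2)) × (-0.4 - (-1))/(0 - (-1)) × (-0.4 - 1)/(0 - 1) = 0.582400
L_4(-0.4) = (-0.4 - (-3))/(1 - (-3)) × (-0.4 - (-2))/(1 - (-2)) × (-0.4 - (-1))/(1 - (-1)) × (-0.4 - 0)/(1 - 0) = -0.041600

P(-0.4) = 14×L_0(-0.4) + 10×L_1(-0.4) + (-4)×L_2(-0.4) + 5×L_3(-0.4) + 20×L_4(-0.4)
P(-0.4) = -1.392000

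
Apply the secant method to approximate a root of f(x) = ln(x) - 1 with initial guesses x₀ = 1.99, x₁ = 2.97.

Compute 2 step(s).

f(x) = ln(x) - 1
x₀ = 1.99, x₁ = 2.97

Secant formula: x_{n+1} = x_n - f(x_n)(x_n - x_{n-1})/(f(x_n) - f(x_{n-1}))

Iteration 1:
  f(1.990000) = -0.311865
  f(2.970000) = 0.088562
  x_2 = 2.970000 - 0.088562×(2.970000 - 1.990000)/(0.088562 - (-0.311865))
       = 2.753255
Iteration 2:
  f(2.970000) = 0.088562
  f(2.753255) = 0.012784
  x_3 = 2.753255 - 0.012784×(2.753255 - 2.970000)/(0.012784 - 0.088562)
       = 2.716690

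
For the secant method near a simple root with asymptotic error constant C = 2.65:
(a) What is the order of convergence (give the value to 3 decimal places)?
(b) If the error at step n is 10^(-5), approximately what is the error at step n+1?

(a) Secant method has superlinear convergence with order φ = (1+√5)/2 ≈ 1.618.
    This means |e_{n+1}| ≈ C|e_n|^1.618.

(b) With |e_n| = 10^(-5) and C = 2.65:
    |e_{n+1}| ≈ 2.65 × (10^(-5))^1.618 = 2.65 × 10^(-8.09)

(a) ≈ 1.618 (golden ratio); (b) |e_{n+1}| ≈ 2.153e-08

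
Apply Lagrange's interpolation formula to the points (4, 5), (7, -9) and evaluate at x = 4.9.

Lagrange interpolation formula:
P(x) = Σ yᵢ × Lᵢ(x)
where Lᵢ(x) = Π_{j≠i} (x - xⱼ)/(xᵢ - xⱼ)

L_0(4.9) = (4.9 - 7)/(4 - 7) = 0.700000
L_1(4.9) = (4.9 - 4)/(7 - 4) = 0.300000

P(4.9) = 5×L_0(4.9) + (-9)×L_1(4.9)
P(4.9) = 0.800000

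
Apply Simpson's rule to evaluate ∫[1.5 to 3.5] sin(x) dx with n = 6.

f(x) = sin(x)
a = 1.5, b = 3.5, n = 6
h = (b - a)/n = 0.333333

Simpson's rule: (h/3)[f(x₀) + 4f(x₁) + 2f(x₂) + ... + f(xₙ)]

x_0 = 1.5000, f(x_0) = 0.997495, coefficient = 1
x_1 = 1.8333, f(x_1) = 0.965735, coefficient = 4
x_2 = 2.1667, f(x_2) = 0.827660, coefficient = 2
x_3 = 2.5000, f(x_3) = 0.598472, coefficient = 4
x_4 = 2.8333, f(x_4) = 0.303400, coefficient = 2
x_5 = 3.1667, f(x_5) = -0.025071, coefficient = 4
x_6 = 3.5000, f(x_6) = -0.350783, coefficient = 1

I ≈ (0.333333/3) × 9.065375 = 1.007264
Exact value: 1.007194
Error: 0.000070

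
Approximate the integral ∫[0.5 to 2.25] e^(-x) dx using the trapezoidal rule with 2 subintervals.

f(x) = e^(-x)
a = 0.5, b = 2.25, n = 2
h = (b - a)/n = 0.875000

Trapezoidal rule: (h/2)[f(x₀) + 2f(x₁) + 2f(x₂) + ... + f(xₙ)]

x_0 = 0.5000, f(x_0) = 0.606531, coefficient = 1
x_1 = 1.3750, f(x_1) = 0.252840, coefficient = 2
x_2 = 2.2500, f(x_2) = 0.105399, coefficient = 1

I ≈ (0.875000/2) × 1.217609 = 0.532704
Exact value: 0.501131
Error: 0.031573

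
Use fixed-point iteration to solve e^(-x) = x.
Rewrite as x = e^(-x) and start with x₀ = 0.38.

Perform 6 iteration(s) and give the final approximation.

Equation: e^(-x) = x
Fixed-point form: x = e^(-x)
x₀ = 0.38

x_1 = g(0.380000) = 0.683861
x_2 = g(0.683861) = 0.504665
x_3 = g(0.504665) = 0.603708
x_4 = g(0.603708) = 0.546780
x_5 = g(0.546780) = 0.578810
x_6 = g(0.578810) = 0.560565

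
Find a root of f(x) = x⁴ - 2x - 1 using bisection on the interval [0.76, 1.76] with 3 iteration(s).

f(x) = x⁴ - 2x - 1
Initial interval: [0.76, 1.76]

Iteration 1:
  c_1 = (0.760000 + 1.760000)/2 = 1.260000
  f(c_1) = f(1.260000) = -0.999526
  f(a) × f(c) ≥ 0, new interval: [1.260000, 1.760000]
Iteration 2:
  c_2 = (1.260000 + 1.760000)/2 = 1.510000
  f(c_2) = f(1.510000) = 1.178856
  f(a) × f(c) < 0, new interval: [1.260000, 1.510000]
Iteration 3:
  c_3 = (1.260000 + 1.510000)/2 = 1.385000
  f(c_3) = f(1.385000) = -0.090413
  f(a) × f(c) ≥ 0, new interval: [1.385000, 1.510000]

After 3 iteration(s), the approximation is c_3 = 1.385000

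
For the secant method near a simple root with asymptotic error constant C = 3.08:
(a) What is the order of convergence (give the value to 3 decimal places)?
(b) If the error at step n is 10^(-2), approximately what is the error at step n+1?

(a) Secant method has superlinear convergence with order φ = (1+√5)/2 ≈ 1.618.
    This means |e_{n+1}| ≈ C|e_n|^1.618.

(b) With |e_n| = 10^(-2) and C = 3.08:
    |e_{n+1}| ≈ 3.08 × (10^(-2))^1.618 = 3.08 × 10^(-3.24)

(a) ≈ 1.618 (golden ratio); (b) |e_{n+1}| ≈ 1.788e-03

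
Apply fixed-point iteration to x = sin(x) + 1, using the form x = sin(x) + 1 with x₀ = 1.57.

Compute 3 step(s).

Equation: x = sin(x) + 1
Fixed-point form: x = sin(x) + 1
x₀ = 1.57

x_1 = g(1.570000) = 2.000000
x_2 = g(2.000000) = 1.909298
x_3 = g(1.909298) = 1.943253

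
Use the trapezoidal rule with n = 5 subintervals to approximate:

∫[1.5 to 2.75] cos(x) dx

f(x) = cos(x)
a = 1.5, b = 2.75, n = 5
h = (b - a)/n = 0.250000

Trapezoidal rule: (h/2)[f(x₀) + 2f(x₁) + 2f(x₂) + ... + f(xₙ)]

x_0 = 1.5000, f(x_0) = 0.070737, coefficient = 1
x_1 = 1.7500, f(x_1) = -0.178246, coefficient = 2
x_2 = 2.0000, f(x_2) = -0.416147, coefficient = 2
x_3 = 2.2500, f(x_3) = -0.628174, coefficient = 2
x_4 = 2.5000, f(x_4) = -0.801144, coefficient = 2
x_5 = 2.7500, f(x_5) = -0.924302, coefficient = 1

I ≈ (0.250000/2) × -4.900985 = -0.612623
Exact value: -0.615834
Error: 0.003211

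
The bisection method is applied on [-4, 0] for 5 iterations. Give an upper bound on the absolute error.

Bisection error bound: |error| ≤ (b-a)/2^n
|error| ≤ (0 - (-4))/2^5 = 4/2^5
|error| ≤ 0.1250000000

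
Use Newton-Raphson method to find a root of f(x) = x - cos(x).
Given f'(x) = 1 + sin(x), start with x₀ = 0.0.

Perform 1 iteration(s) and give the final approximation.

f(x) = x - cos(x)
f'(x) = 1 + sin(x)
x₀ = 0.0

Newton-Raphson formula: x_{n+1} = x_n - f(x_n)/f'(x_n)

Iteration 1:
  f(0.000000) = -1.000000
  f'(0.000000) = 1.000000
  x_1 = 0.000000 - (-1.000000)/1.000000 = 1.000000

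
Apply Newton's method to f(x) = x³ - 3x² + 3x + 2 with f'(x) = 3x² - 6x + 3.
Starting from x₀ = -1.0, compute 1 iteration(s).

f(x) = x³ - 3x² + 3x + 2
f'(x) = 3x² - 6x + 3
x₀ = -1.0

Newton-Raphson formula: x_{n+1} = x_n - f(x_n)/f'(x_n)

Iteration 1:
  f(-1.000000) = -5.000000
  f'(-1.000000) = 12.000000
  x_1 = -1.000000 - (-5.000000)/12.000000 = -0.583333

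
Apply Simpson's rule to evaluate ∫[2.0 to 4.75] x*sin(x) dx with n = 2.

f(x) = x*sin(x)
a = 2.0, b = 4.75, n = 2
h = (b - a)/n = 1.375000

Simpson's rule: (h/3)[f(x₀) + 4f(x₁) + 2f(x₂) + ... + f(xₙ)]

x_0 = 2.0000, f(x_0) = 1.818595, coefficient = 1
x_1 = 3.3750, f(x_1) = -0.780617, coefficient = 4
x_2 = 4.7500, f(x_2) = -4.746641, coefficient = 1

I ≈ (1.375000/3) × -6.050512 = -2.773151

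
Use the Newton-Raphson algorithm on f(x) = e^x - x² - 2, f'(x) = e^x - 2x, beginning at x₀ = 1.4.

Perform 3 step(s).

f(x) = e^x - x² - 2
f'(x) = e^x - 2x
x₀ = 1.4

Newton-Raphson formula: x_{n+1} = x_n - f(x_n)/f'(x_n)

Iteration 1:
  f(1.400000) = 0.095200
  f'(1.400000) = 1.255200
  x_1 = 1.400000 - 0.095200/1.255200 = 1.324156
Iteration 2:
  f(1.324156) = 0.005622
  f'(1.324156) = 1.110699
  x_2 = 1.324156 - 0.005622/1.110699 = 1.319094
Iteration 3:
  f(1.319094) = 0.000022
  f'(1.319094) = 1.101843
  x_3 = 1.319094 - 0.000022/1.101843 = 1.319074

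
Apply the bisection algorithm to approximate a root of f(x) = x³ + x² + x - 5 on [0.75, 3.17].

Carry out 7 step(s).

f(x) = x³ + x² + x - 5
Initial interval: [0.75, 3.17]

Iteration 1:
  c_1 = (0.750000 + 3.170000)/2 = 1.960000
  f(c_1) = f(1.960000) = 8.331136
  f(a) × f(c) < 0, new interval: [0.750000, 1.960000]
Iteration 2:
  c_2 = (0.750000 + 1.960000)/2 = 1.355000
  f(c_2) = f(1.355000) = 0.678839
  f(a) × f(c) < 0, new interval: [0.750000, 1.355000]
Iteration 3:
  c_3 = (0.750000 + 1.355000)/2 = 1.052500
  f(c_3) = f(1.052500) = -1.673830
  f(a) × f(c) ≥ 0, new interval: [1.052500, 1.355000]
Iteration 4:
  c_4 = (1.052500 + 1.355000)/2 = 1.203750
  f(c_4) = f(1.203750) = -0.602985
  f(a) × f(c) ≥ 0, new interval: [1.203750, 1.355000]
Iteration 5:
  c_5 = (1.203750 + 1.355000)/2 = 1.279375
  f(c_5) = f(1.279375) = 0.010257
  f(a) × f(c) < 0, new interval: [1.203750, 1.279375]
Iteration 6:
  c_6 = (1.203750 + 1.279375)/2 = 1.241562
  f(c_6) = f(1.241562) = -0.303119
  f(a) × f(c) ≥ 0, new interval: [1.241562, 1.279375]
Iteration 7:
  c_7 = (1.241562 + 1.279375)/2 = 1.260469
  f(c_7) = f(1.260469) = -0.148140
  f(a) × f(c) ≥ 0, new interval: [1.260469, 1.279375]

After 7 iteration(s), the approximation is c_7 = 1.260469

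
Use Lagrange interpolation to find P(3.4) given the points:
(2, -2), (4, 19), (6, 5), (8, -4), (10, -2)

Lagrange interpolation formula:
P(x) = Σ yᵢ × Lᵢ(x)
where Lᵢ(x) = Π_{j≠i} (x - xⱼ)/(xᵢ - xⱼ)

L_0(3.4) = (3.4 - 4)/(2 - 4) × (3.4 - 6)/(2 - 6) × (3.4 - 8)/(2 - 8) × (3.4 - 10)/(2 - 10) = 0.123338
L_1(3.4) = (3.4 - 2)/(4 - 2) × (3.4 - 6)/(4 - 6) × (3.4 - 8)/(4 - 8) × (3.4 - 10)/(4 - 10) = 1.151150
L_2(3.4) = (3.4 - 2)/(6 - 2) × (3.4 - 4)/(6 - 4) × (3.4 - 8)/(6 - 8) × (3.4 - 10)/(6 - 10) = -0.398475
L_3(3.4) = (3.4 - 2)/(8 - 2) × (3.4 - 4)/(8 - 4) × (3.4 - 6)/(8 - 6) × (3.4 - 10)/(8 - 10) = 0.150150
L_4(3.4) = (3.4 - 2)/(10 - 2) × (3.4 - 4)/(10 - 4) × (3.4 - 6)/(10 - 6) × (3.4 - 8)/(10 - 8) = -0.026163

P(3.4) = (-2)×L_0(3.4) + 19×L_1(3.4) + 5×L_2(3.4) + (-4)×L_3(3.4) + (-2)×L_4(3.4)
P(3.4) = 19.084525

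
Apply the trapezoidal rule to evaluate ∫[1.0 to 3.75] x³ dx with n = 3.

f(x) = x³
a = 1.0, b = 3.75, n = 3
h = (b - a)/n = 0.916667

Trapezoidal rule: (h/2)[f(x₀) + 2f(x₁) + 2f(x₂) + ... + f(xₙ)]

x_0 = 1.0000, f(x_0) = 1.000000, coefficient = 1
x_1 = 1.9167, f(x_1) = 7.041088, coefficient = 2
x_2 = 2.8333, f(x_2) = 22.745370, coefficient = 2
x_3 = 3.7500, f(x_3) = 52.734375, coefficient = 1

I ≈ (0.916667/2) × 113.307292 = 51.932509
Exact value: 49.188477
Error: 2.744032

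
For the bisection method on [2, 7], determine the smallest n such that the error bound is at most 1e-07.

We need (b-a)/2^n ≤ 1e-07
(7 - 2)/2^n ≤ 1e-07
5/2^n ≤ 1e-07
2^n ≥ 50000000
n ≥ log₂(50000000) = 25.58
n ≥ 26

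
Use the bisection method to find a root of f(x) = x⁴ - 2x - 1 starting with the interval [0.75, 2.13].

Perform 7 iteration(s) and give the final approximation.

f(x) = x⁴ - 2x - 1
Initial interval: [0.75, 2.13]

Iteration 1:
  c_1 = (0.750000 + 2.130000)/2 = 1.440000
  f(c_1) = f(1.440000) = 0.419817
  f(a) × f(c) < 0, new interval: [0.750000, 1.440000]
Iteration 2:
  c_2 = (0.750000 + 1.440000)/2 = 1.095000
  f(c_2) = f(1.095000) = -1.752339
  f(a) × f(c) ≥ 0, new interval: [1.095000, 1.440000]
Iteration 3:
  c_3 = (1.095000 + 1.440000)/2 = 1.267500
  f(c_3) = f(1.267500) = -0.953977
  f(a) × f(c) ≥ 0, new interval: [1.267500, 1.440000]
Iteration 4:
  c_4 = (1.267500 + 1.440000)/2 = 1.353750
  f(c_4) = f(1.353750) = -0.348934
  f(a) × f(c) ≥ 0, new interval: [1.353750, 1.440000]
Iteration 5:
  c_5 = (1.353750 + 1.440000)/2 = 1.396875
  f(c_5) = f(1.396875) = 0.013665
  f(a) × f(c) < 0, new interval: [1.353750, 1.396875]
Iteration 6:
  c_6 = (1.353750 + 1.396875)/2 = 1.375313
  f(c_6) = f(1.375313) = -0.172911
  f(a) × f(c) ≥ 0, new interval: [1.375313, 1.396875]
Iteration 7:
  c_7 = (1.375313 + 1.396875)/2 = 1.386094
  f(c_7) = f(1.386094) = -0.080963
  f(a) × f(c) ≥ 0, new interval: [1.386094, 1.396875]

After 7 iteration(s), the approximation is c_7 = 1.386094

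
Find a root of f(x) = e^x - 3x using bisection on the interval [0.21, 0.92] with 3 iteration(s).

f(x) = e^x - 3x
Initial interval: [0.21, 0.92]

Iteration 1:
  c_1 = (0.210000 + 0.920000)/2 = 0.565000
  f(c_1) = f(0.565000) = 0.064448
  f(a) × f(c) ≥ 0, new interval: [0.565000, 0.920000]
Iteration 2:
  c_2 = (0.565000 + 0.920000)/2 = 0.742500
  f(c_2) = f(0.742500) = -0.126318
  f(a) × f(c) < 0, new interval: [0.565000, 0.742500]
Iteration 3:
  c_3 = (0.565000 + 0.742500)/2 = 0.653750
  f(c_3) = f(0.653750) = -0.038512
  f(a) × f(c) < 0, new interval: [0.565000, 0.653750]

After 3 iteration(s), the approximation is c_3 = 0.653750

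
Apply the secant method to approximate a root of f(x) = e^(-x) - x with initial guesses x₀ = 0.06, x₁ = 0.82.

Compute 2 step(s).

f(x) = e^(-x) - x
x₀ = 0.06, x₁ = 0.82

Secant formula: x_{n+1} = x_n - f(x_n)(x_n - x_{n-1})/(f(x_n) - f(x_{n-1}))

Iteration 1:
  f(0.060000) = 0.881765
  f(0.820000) = -0.379568
  x_2 = 0.820000 - (-0.379568)×(0.820000 - 0.060000)/(-0.379568 - 0.881765)
       = 0.591296
Iteration 2:
  f(0.820000) = -0.379568
  f(0.591296) = -0.037687
  x_3 = 0.591296 - (-0.037687)×(0.591296 - 0.820000)/(-0.037687 - (-0.379568))
       = 0.566085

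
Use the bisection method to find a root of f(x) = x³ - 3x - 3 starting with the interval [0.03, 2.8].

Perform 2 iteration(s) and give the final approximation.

f(x) = x³ - 3x - 3
Initial interval: [0.03, 2.8]

Iteration 1:
  c_1 = (0.030000 + 2.800000)/2 = 1.415000
  f(c_1) = f(1.415000) = -4.411852
  f(a) × f(c) ≥ 0, new interval: [1.415000, 2.800000]
Iteration 2:
  c_2 = (1.415000 + 2.800000)/2 = 2.107500
  f(c_2) = f(2.107500) = 0.038080
  f(a) × f(c) < 0, new interval: [1.415000, 2.107500]

After 2 iteration(s), the approximation is c_2 = 2.107500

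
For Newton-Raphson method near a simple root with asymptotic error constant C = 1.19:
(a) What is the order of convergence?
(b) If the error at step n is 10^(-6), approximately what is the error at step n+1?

(a) Newton-Raphson has quadratic (order 2) convergence near simple roots.
    This means |e_{n+1}| ≈ C|e_n|².

(b) With |e_n| = 10^(-6) and C = 1.19:
    |e_{n+1}| ≈ 1.19 × (10^(-6))² = 1.19 × 10^(-12)

(a) 2 (quadratic); (b) |e_{n+1}| ≈ 1.190e-12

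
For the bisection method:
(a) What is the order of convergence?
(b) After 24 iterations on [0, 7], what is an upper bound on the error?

(a) Bisection has linear (order 1) convergence; the error is halved each step.

(b) Error bound = (b-a)/2^n = (7 - 0)/2^{24}
    = 7/2^{24}

(a) 1 (linear); (b) error ≤ 4.17e-07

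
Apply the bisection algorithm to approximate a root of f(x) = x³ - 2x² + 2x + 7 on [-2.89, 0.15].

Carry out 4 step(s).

f(x) = x³ - 2x² + 2x + 7
Initial interval: [-2.89, 0.15]

Iteration 1:
  c_1 = (-2.890000 + 0.150000)/2 = -1.370000
  f(c_1) = f(-1.370000) = -2.065153
  f(a) × f(c) ≥ 0, new interval: [-1.370000, 0.150000]
Iteration 2:
  c_2 = (-1.370000 + 0.150000)/2 = -0.610000
  f(c_2) = f(-0.610000) = 4.808819
  f(a) × f(c) < 0, new interval: [-1.370000, -0.610000]
Iteration 3:
  c_3 = (-1.370000 + (-0.610000))/2 = -0.990000
  f(c_3) = f(-0.990000) = 2.089501
  f(a) × f(c) < 0, new interval: [-1.370000, -0.990000]
Iteration 4:
  c_4 = (-1.370000 + (-0.990000))/2 = -1.180000
  f(c_4) = f(-1.180000) = 0.212168
  f(a) × f(c) < 0, new interval: [-1.370000, -1.180000]

After 4 iteration(s), the approximation is c_4 = -1.180000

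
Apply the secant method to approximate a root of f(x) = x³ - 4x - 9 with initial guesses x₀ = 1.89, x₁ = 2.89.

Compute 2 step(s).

f(x) = x³ - 4x - 9
x₀ = 1.89, x₁ = 2.89

Secant formula: x_{n+1} = x_n - f(x_n)(x_n - x_{n-1})/(f(x_n) - f(x_{n-1}))

Iteration 1:
  f(1.890000) = -9.808731
  f(2.890000) = 3.577569
  x_2 = 2.890000 - 3.577569×(2.890000 - 1.890000)/(3.577569 - (-9.808731))
       = 2.622744
Iteration 2:
  f(2.890000) = 3.577569
  f(2.622744) = -1.449681
  x_3 = 2.622744 - (-1.449681)×(2.622744 - 2.890000)/(-1.449681 - 3.577569)
       = 2.699811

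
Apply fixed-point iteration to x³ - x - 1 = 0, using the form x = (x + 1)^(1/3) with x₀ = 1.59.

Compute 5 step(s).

Equation: x³ - x - 1 = 0
Fixed-point form: x = (x + 1)^(1/3)
x₀ = 1.59

x_1 = g(1.590000) = 1.373304
x_2 = g(1.373304) = 1.333883
x_3 = g(1.333883) = 1.326457
x_4 = g(1.326457) = 1.325048
x_5 = g(1.325048) = 1.324781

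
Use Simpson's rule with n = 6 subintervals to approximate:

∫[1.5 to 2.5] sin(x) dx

f(x) = sin(x)
a = 1.5, b = 2.5, n = 6
h = (b - a)/n = 0.166667

Simpson's rule: (h/3)[f(x₀) + 4f(x₁) + 2f(x₂) + ... + f(xₙ)]

x_0 = 1.5000, f(x_0) = 0.997495, coefficient = 1
x_1 = 1.6667, f(x_1) = 0.995408, coefficient = 4
x_2 = 1.8333, f(x_2) = 0.965735, coefficient = 2
x_3 = 2.0000, f(x_3) = 0.909297, coefficient = 4
x_4 = 2.1667, f(x_4) = 0.827660, coefficient = 2
x_5 = 2.3333, f(x_5) = 0.723086, coefficient = 4
x_6 = 2.5000, f(x_6) = 0.598472, coefficient = 1

I ≈ (0.166667/3) × 15.693922 = 0.871885
Exact value: 0.871881
Error: 0.000004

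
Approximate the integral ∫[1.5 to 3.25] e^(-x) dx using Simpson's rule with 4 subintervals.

f(x) = e^(-x)
a = 1.5, b = 3.25, n = 4
h = (b - a)/n = 0.437500

Simpson's rule: (h/3)[f(x₀) + 4f(x₁) + 2f(x₂) + ... + f(xₙ)]

x_0 = 1.5000, f(x_0) = 0.223130, coefficient = 1
x_1 = 1.9375, f(x_1) = 0.144064, coefficient = 4
x_2 = 2.3750, f(x_2) = 0.093014, coefficient = 2
x_3 = 2.8125, f(x_3) = 0.060055, coefficient = 4
x_4 = 3.2500, f(x_4) = 0.038774, coefficient = 1

I ≈ (0.437500/3) × 1.264407 = 0.184393
Exact value: 0.184356
Error: 0.000037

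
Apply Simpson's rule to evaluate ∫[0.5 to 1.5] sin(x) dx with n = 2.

f(x) = sin(x)
a = 0.5, b = 1.5, n = 2
h = (b - a)/n = 0.500000

Simpson's rule: (h/3)[f(x₀) + 4f(x₁) + 2f(x₂) + ... + f(xₙ)]

x_0 = 0.5000, f(x_0) = 0.479426, coefficient = 1
x_1 = 1.0000, f(x_1) = 0.841471, coefficient = 4
x_2 = 1.5000, f(x_2) = 0.997495, coefficient = 1

I ≈ (0.500000/3) × 4.842804 = 0.807134
Exact value: 0.806845
Error: 0.000289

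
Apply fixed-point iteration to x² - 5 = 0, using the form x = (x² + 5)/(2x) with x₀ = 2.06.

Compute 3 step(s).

Equation: x² - 5 = 0
Fixed-point form: x = (x² + 5)/(2x)
x₀ = 2.06

x_1 = g(2.060000) = 2.243592
x_2 = g(2.243592) = 2.236081
x_3 = g(2.236081) = 2.236068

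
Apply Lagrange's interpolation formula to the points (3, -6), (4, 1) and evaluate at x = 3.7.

Lagrange interpolation formula:
P(x) = Σ yᵢ × Lᵢ(x)
where Lᵢ(x) = Π_{j≠i} (x - xⱼ)/(xᵢ - xⱼ)

L_0(3.7) = (3.7 - 4)/(3 - 4) = 0.300000
L_1(3.7) = (3.7 - 3)/(4 - 3) = 0.700000

P(3.7) = (-6)×L_0(3.7) + 1×L_1(3.7)
P(3.7) = -1.100000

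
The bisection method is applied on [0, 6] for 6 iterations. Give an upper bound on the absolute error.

Bisection error bound: |error| ≤ (b-a)/2^n
|error| ≤ (6 - 0)/2^6 = 6/2^6
|error| ≤ 0.0937500000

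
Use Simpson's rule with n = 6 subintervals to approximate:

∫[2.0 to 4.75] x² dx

f(x) = x²
a = 2.0, b = 4.75, n = 6
h = (b - a)/n = 0.458333

Simpson's rule: (h/3)[f(x₀) + 4f(x₁) + 2f(x₂) + ... + f(xₙ)]

x_0 = 2.0000, f(x_0) = 4.000000, coefficient = 1
x_1 = 2.4583, f(x_1) = 6.043403, coefficient = 4
x_2 = 2.9167, f(x_2) = 8.506944, coefficient = 2
x_3 = 3.3750, f(x_3) = 11.390625, coefficient = 4
x_4 = 3.8333, f(x_4) = 14.694444, coefficient = 2
x_5 = 4.2917, f(x_5) = 18.418403, coefficient = 4
x_6 = 4.7500, f(x_6) = 22.562500, coefficient = 1

I ≈ (0.458333/3) × 216.375000 = 33.057292
Exact value: 33.057292
Error: 0.000000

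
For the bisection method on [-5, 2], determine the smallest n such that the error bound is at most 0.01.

We need (b-a)/2^n ≤ 0.01
(2 - (-5))/2^n ≤ 0.01
7/2^n ≤ 0.01
2^n ≥ 700
n ≥ log₂(700) = 9.45
n ≥ 10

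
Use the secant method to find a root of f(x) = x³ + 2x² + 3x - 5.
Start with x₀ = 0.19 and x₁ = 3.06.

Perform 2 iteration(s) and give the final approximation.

f(x) = x³ + 2x² + 3x - 5
x₀ = 0.19, x₁ = 3.06

Secant formula: x_{n+1} = x_n - f(x_n)(x_n - x_{n-1})/(f(x_n) - f(x_{n-1}))

Iteration 1:
  f(0.190000) = -4.350941
  f(3.060000) = 51.559816
  x_2 = 3.060000 - 51.559816×(3.060000 - 0.190000)/(51.559816 - (-4.350941))
       = 0.413342
Iteration 2:
  f(3.060000) = 51.559816
  f(0.413342) = -3.347652
  x_3 = 0.413342 - (-3.347652)×(0.413342 - 3.060000)/(-3.347652 - 51.559816)
       = 0.574706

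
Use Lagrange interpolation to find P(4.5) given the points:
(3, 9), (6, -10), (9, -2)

Lagrange interpolation formula:
P(x) = Σ yᵢ × Lᵢ(x)
where Lᵢ(x) = Π_{j≠i} (x - xⱼ)/(xᵢ - xⱼ)

L_0(4.5) = (4.5 - 6)/(3 - 6) × (4.5 - 9)/(3 - 9) = 0.375000
L_1(4.5) = (4.5 - 3)/(6 - 3) × (4.5 - 9)/(6 - 9) = 0.750000
L_2(4.5) = (4.5 - 3)/(9 - 3) × (4.5 - 6)/(9 - 6) = -0.125000

P(4.5) = 9×L_0(4.5) + (-10)×L_1(4.5) + (-2)×L_2(4.5)
P(4.5) = -3.875000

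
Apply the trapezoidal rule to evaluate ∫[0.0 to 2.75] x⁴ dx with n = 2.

f(x) = x⁴
a = 0.0, b = 2.75, n = 2
h = (b - a)/n = 1.375000

Trapezoidal rule: (h/2)[f(x₀) + 2f(x₁) + 2f(x₂) + ... + f(xₙ)]

x_0 = 0.0000, f(x_0) = 0.000000, coefficient = 1
x_1 = 1.3750, f(x_1) = 3.574463, coefficient = 2
x_2 = 2.7500, f(x_2) = 57.191406, coefficient = 1

I ≈ (1.375000/2) × 64.340332 = 44.233978
Exact value: 31.455273
Error: 12.778705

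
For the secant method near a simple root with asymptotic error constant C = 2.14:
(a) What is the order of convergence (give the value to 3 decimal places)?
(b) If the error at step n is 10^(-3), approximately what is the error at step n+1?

(a) Secant method has superlinear convergence with order φ = (1+√5)/2 ≈ 1.618.
    This means |e_{n+1}| ≈ C|e_n|^1.618.

(b) With |e_n| = 10^(-3) and C = 2.14:
    |e_{n+1}| ≈ 2.14 × (10^(-3))^1.618 = 2.14 × 10^(-4.85)

(a) ≈ 1.618 (golden ratio); (b) |e_{n+1}| ≈ 2.994e-05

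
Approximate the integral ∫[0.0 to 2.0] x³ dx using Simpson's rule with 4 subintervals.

f(x) = x³
a = 0.0, b = 2.0, n = 4
h = (b - a)/n = 0.500000

Simpson's rule: (h/3)[f(x₀) + 4f(x₁) + 2f(x₂) + ... + f(xₙ)]

x_0 = 0.0000, f(x_0) = 0.000000, coefficient = 1
x_1 = 0.5000, f(x_1) = 0.125000, coefficient = 4
x_2 = 1.0000, f(x_2) = 1.000000, coefficient = 2
x_3 = 1.5000, f(x_3) = 3.375000, coefficient = 4
x_4 = 2.0000, f(x_4) = 8.000000, coefficient = 1

I ≈ (0.500000/3) × 24.000000 = 4.000000
Exact value: 4.000000
Error: 0.000000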